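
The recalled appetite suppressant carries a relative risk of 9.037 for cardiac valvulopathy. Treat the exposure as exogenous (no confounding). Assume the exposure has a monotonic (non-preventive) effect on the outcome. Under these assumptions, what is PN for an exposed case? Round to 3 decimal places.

Under exogeneity and monotonicity, PN = (RR − 1) / RR = 1 − 1/RR.
PN = (9.037 − 1) / 9.037 = 8.037 / 9.037 ≈ 0.8893

PN ≈ 0.889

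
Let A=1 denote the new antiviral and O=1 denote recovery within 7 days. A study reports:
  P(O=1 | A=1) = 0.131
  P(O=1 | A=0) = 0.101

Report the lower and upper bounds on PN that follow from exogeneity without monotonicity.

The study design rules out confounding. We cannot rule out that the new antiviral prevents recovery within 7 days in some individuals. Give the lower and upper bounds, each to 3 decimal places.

0.229 ≤ PN ≤ 1.000

Let p₁ = 0.131, p₀ = 0.101.
Under exogeneity alone the bounds on PN are max{0,(p₁−p₀)/p₁} ≤ PN ≤ min{1,(1−p₀)/p₁}.
  lower = (p₁ − p₀)/p₁ = 0.03 / 0.131 ≈ 0.2290
  upper = min{1, (1 − p₀)/p₁} = 0.899 / 0.131 ≈ 6.8626 → capped at 1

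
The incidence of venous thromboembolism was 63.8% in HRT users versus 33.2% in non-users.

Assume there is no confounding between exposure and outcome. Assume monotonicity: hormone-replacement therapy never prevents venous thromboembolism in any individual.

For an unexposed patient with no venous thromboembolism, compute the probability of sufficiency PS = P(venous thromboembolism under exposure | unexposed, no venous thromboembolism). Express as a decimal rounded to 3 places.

PS ≈ 0.458

p₁ = 0.638, p₀ = 0.332.
Under exogeneity and monotonicity, PS = (p₁ − p₀) / (1 − p₀).
PS = (0.638 − 0.332) / (1 − 0.332) = 0.306 / 0.668 ≈ 0.4581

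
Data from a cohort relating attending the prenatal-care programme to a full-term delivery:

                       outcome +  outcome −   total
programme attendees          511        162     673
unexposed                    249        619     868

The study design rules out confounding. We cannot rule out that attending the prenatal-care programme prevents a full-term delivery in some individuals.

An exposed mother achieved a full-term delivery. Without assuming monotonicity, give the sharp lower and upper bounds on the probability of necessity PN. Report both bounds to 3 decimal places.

p₁ = P(outcome | exposed) = 511/673 = 0.75929
p₀ = P(outcome | unexposed) = 249/868 = 0.28687
Under exogeneity alone the bounds on PN are max{0,(p₁−p₀)/p₁} ≤ PN ≤ min{1,(1−p₀)/p₁}.
  lower = (p₁ − p₀)/p₁ = 0.47242 / 0.75929 ≈ 0.6222
  upper = min{1, (1 − p₀)/p₁} = 0.71313 / 0.75929 ≈ 0.9392

0.622 ≤ PN ≤ 0.939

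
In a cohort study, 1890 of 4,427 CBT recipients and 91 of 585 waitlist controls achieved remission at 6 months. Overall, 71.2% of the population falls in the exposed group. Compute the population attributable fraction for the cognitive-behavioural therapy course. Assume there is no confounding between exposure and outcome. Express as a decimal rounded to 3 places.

PAF ≈ 0.554

p₁ = P(outcome | exposed) = 1890/4427 = 0.42693
p₀ = P(outcome | unexposed) = 91/585 = 0.15556
Overall risk P(Y=1) = π·p₁ + (1−π)·p₀ = 0.712×0.42693 + 0.288×0.15556 = 0.34877.
Under exogeneity, PAF = [P(Y=1) − p₀] / P(Y=1).
PAF = (0.34877 − 0.15556) / 0.34877 ≈ 0.5540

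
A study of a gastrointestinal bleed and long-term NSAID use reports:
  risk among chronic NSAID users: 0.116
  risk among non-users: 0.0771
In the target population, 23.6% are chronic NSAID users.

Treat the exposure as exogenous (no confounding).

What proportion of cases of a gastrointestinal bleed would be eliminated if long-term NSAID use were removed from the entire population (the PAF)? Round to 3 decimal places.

PAF ≈ 0.106

Let p₁ = 0.116, p₀ = 0.0771.
Overall risk P(Y=1) = π·p₁ + (1−π)·p₀ = 0.236×0.116 + 0.764×0.0771 = 0.08628.
Under exogeneity, PAF = [P(Y=1) − p₀] / P(Y=1).
PAF = (0.08628 − 0.0771) / 0.08628 ≈ 0.1064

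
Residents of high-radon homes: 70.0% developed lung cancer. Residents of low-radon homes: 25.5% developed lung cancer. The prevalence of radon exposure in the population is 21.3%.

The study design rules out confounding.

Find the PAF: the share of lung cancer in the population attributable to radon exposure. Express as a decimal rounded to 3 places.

p₁ = 0.7, p₀ = 0.255.
Overall risk P(Y=1) = π·p₁ + (1−π)·p₀ = 0.213×0.7 + 0.787×0.255 = 0.34979.
Under exogeneity, PAF = [P(Y=1) − p₀] / P(Y=1).
PAF = (0.34979 − 0.255) / 0.34979 ≈ 0.2710

PAF ≈ 0.271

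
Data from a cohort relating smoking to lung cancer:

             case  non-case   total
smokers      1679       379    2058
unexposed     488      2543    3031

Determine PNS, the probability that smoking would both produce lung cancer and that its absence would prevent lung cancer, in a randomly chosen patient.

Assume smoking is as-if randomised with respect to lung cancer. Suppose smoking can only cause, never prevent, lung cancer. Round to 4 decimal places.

p₁ = P(outcome | exposed) = 1679/2058 = 0.81584
p₀ = P(outcome | unexposed) = 488/3031 = 0.161
Under exogeneity and monotonicity, PNS = p₁ − p₀.
PNS = 0.81584 − 0.161 = 0.65484

PNS ≈ 0.6548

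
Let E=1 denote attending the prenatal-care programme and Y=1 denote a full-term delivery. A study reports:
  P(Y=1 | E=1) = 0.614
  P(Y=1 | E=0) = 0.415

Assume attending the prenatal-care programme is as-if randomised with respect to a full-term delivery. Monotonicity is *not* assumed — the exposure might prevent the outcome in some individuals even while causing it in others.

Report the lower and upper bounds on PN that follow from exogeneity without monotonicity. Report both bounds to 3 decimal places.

Let p₁ = 0.614, p₀ = 0.415.
Under exogeneity alone the bounds on PN are max{0,(p₁−p₀)/p₁} ≤ PN ≤ min{1,(1−p₀)/p₁}.
  lower = (p₁ − p₀)/p₁ = 0.199 / 0.614 ≈ 0.3241
  upper = min{1, (1 − p₀)/p₁} = 0.585 / 0.614 ≈ 0.9528

0.324 ≤ PN ≤ 0.953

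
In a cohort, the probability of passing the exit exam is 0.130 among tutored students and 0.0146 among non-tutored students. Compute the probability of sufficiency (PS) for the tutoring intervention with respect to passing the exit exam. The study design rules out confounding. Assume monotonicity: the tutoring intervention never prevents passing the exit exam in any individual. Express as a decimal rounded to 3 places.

PS ≈ 0.117

Let p₁ = 0.13, p₀ = 0.0146.
Under exogeneity and monotonicity, PS = (p₁ − p₀) / (1 − p₀).
PS = (0.13 − 0.0146) / (1 − 0.0146) = 0.1154 / 0.9854 ≈ 0.1171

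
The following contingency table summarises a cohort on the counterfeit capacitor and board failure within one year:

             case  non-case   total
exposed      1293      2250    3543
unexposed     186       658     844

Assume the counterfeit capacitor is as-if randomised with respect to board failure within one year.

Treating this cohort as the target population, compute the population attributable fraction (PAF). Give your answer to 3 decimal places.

p₁ = P(outcome | exposed) = 1293/3543 = 0.36494
p₀ = P(outcome | unexposed) = 186/844 = 0.22038
Exposure prevalence π = 3543/4387 = 0.80761; overall risk P(Y=1) = 0.33713.
Under exogeneity, PAF = [P(Y=1) − p₀]/P(Y=1).
PAF = (0.33713 − 0.22038) / 0.33713 ≈ 0.3463

PAF ≈ 0.346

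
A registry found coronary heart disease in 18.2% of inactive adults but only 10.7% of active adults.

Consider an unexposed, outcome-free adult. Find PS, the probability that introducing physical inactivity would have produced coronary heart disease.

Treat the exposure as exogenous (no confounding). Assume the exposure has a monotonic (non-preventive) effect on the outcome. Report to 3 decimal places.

PS ≈ 0.084

p₁ = 0.182, p₀ = 0.107.
Under exogeneity and monotonicity, PS = (p₁ − p₀) / (1 − p₀).
PS = (0.182 − 0.107) / (1 − 0.107) = 0.075 / 0.893 ≈ 0.0840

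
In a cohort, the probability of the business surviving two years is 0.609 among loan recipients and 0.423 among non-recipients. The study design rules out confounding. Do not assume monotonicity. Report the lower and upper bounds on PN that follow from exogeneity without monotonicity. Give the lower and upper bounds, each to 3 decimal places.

Let p₁ = 0.609, p₀ = 0.423.
Under exogeneity alone the bounds on PN are max{0,(p₁−p₀)/p₁} ≤ PN ≤ min{1,(1−p₀)/p₁}.
  lower = (p₁ − p₀)/p₁ = 0.186 / 0.609 ≈ 0.3054
  upper = min{1, (1 − p₀)/p₁} = 0.577 / 0.609 ≈ 0.9475

0.305 ≤ PN ≤ 0.947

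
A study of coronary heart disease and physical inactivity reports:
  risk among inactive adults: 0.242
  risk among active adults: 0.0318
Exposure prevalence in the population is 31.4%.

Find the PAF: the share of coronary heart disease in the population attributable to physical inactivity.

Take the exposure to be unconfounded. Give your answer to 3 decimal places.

PAF ≈ 0.675

Let p₁ = 0.242, p₀ = 0.0318.
Overall risk P(Y=1) = π·p₁ + (1−π)·p₀ = 0.314×0.242 + 0.686×0.0318 = 0.097803.
Under exogeneity, PAF = [P(Y=1) − p₀] / P(Y=1).
PAF = (0.097803 − 0.0318) / 0.097803 ≈ 0.6749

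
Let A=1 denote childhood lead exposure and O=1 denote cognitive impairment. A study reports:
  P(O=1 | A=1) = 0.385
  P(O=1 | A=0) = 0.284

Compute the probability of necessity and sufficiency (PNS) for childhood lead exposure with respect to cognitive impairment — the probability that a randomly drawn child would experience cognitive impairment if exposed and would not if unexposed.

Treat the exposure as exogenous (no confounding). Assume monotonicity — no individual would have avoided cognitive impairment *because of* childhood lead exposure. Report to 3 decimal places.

Let p₁ = 0.385, p₀ = 0.284.
Under exogeneity and monotonicity, PNS = p₁ − p₀.
PNS = 0.385 − 0.284 = 0.101

PNS ≈ 0.101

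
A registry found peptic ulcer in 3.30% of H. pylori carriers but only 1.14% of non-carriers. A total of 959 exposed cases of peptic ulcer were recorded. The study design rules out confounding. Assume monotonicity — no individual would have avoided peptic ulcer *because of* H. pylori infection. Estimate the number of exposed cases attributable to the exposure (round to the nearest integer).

p₁ = 0.033, p₀ = 0.0114.
PN = (p₁ − p₀)/p₁ = (0.033 − 0.0114) / 0.033 ≈ 0.65455.
Attributable cases ≈ PN × (exposed cases) = 0.65455 × 959 ≈ 627.71.

about 628 cases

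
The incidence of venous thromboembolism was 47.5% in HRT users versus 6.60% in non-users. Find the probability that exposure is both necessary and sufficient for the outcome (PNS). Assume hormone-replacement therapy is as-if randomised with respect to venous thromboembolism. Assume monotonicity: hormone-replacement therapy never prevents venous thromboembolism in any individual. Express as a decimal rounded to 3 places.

p₁ = 0.475, p₀ = 0.066.
Under exogeneity and monotonicity, PNS = p₁ − p₀.
PNS = 0.475 − 0.066 = 0.409

PNS ≈ 0.409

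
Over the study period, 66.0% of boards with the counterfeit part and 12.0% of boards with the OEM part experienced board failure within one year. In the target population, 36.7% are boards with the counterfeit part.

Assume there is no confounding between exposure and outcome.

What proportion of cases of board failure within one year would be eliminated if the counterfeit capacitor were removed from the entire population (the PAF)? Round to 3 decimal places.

p₁ = 0.66, p₀ = 0.12.
Overall risk P(Y=1) = π·p₁ + (1−π)·p₀ = 0.367×0.66 + 0.633×0.12 = 0.31818.
Under exogeneity, PAF = [P(Y=1) − p₀] / P(Y=1).
PAF = (0.31818 − 0.12) / 0.31818 ≈ 0.6229

PAF ≈ 0.623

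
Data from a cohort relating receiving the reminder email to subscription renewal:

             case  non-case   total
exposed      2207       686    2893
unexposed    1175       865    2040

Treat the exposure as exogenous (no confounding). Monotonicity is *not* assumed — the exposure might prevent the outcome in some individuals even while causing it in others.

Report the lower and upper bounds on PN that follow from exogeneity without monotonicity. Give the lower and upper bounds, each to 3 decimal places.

0.245 ≤ PN ≤ 0.556

p₁ = P(outcome | exposed) = 2207/2893 = 0.76288
p₀ = P(outcome | unexposed) = 1175/2040 = 0.57598
Under exogeneity alone the bounds on PN are max{0,(p₁−p₀)/p₁} ≤ PN ≤ min{1,(1−p₀)/p₁}.
  lower = (p₁ − p₀)/p₁ = 0.1869 / 0.76288 ≈ 0.2450
  upper = min{1, (1 − p₀)/p₁} = 0.42402 / 0.76288 ≈ 0.5558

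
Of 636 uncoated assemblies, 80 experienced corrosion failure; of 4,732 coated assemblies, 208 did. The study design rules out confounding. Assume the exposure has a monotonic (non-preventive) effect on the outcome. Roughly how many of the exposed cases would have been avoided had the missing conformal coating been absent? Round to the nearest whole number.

p₁ = P(outcome | exposed) = 80/636 = 0.12579
p₀ = P(outcome | unexposed) = 208/4732 = 0.043956
PN = (p₁ − p₀)/p₁ = (0.12579 − 0.043956) / 0.12579 ≈ 0.65055.
Attributable cases ≈ PN × (exposed cases) = 0.65055 × 80 ≈ 52.04.

about 52 cases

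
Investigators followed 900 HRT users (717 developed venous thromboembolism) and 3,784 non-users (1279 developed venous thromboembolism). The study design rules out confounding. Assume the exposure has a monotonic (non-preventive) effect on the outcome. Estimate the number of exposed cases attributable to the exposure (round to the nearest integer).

about 413 cases

p₁ = P(outcome | exposed) = 717/900 = 0.79667
p₀ = P(outcome | unexposed) = 1279/3784 = 0.338
PN = (p₁ − p₀)/p₁ = (0.79667 − 0.338) / 0.79667 ≈ 0.57573.
Attributable cases ≈ PN × (exposed cases) = 0.57573 × 717 ≈ 412.80.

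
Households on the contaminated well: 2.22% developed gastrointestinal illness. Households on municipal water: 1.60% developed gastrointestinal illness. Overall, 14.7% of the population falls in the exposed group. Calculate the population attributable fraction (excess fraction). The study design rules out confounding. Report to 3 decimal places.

p₁ = 0.0222, p₀ = 0.016.
Overall risk P(Y=1) = π·p₁ + (1−π)·p₀ = 0.147×0.0222 + 0.853×0.016 = 0.016911.
Under exogeneity, PAF = [P(Y=1) − p₀] / P(Y=1).
PAF = (0.016911 − 0.016) / 0.016911 ≈ 0.0539

PAF ≈ 0.054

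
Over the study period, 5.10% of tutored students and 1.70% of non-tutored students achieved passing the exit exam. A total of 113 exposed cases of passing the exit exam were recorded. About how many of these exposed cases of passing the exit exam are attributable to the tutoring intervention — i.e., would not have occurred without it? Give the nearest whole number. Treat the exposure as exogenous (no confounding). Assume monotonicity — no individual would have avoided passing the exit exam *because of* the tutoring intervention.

p₁ = 0.051, p₀ = 0.017.
PN = (p₁ − p₀)/p₁ = (0.051 − 0.017) / 0.051 ≈ 0.66667.
Attributable cases ≈ PN × (exposed cases) = 0.66667 × 113 ≈ 75.33.

about 75 cases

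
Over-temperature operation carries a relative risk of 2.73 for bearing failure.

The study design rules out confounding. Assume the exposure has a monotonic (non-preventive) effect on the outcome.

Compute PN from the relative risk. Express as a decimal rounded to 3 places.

PN ≈ 0.634

Under exogeneity and monotonicity, PN = (RR − 1) / RR = 1 − 1/RR.
PN = (2.73 − 1) / 2.73 = 1.73 / 2.73 ≈ 0.6337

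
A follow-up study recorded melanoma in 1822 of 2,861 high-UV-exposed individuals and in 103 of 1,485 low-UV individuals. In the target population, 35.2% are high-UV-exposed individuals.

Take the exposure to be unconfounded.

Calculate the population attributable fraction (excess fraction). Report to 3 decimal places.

p₁ = P(outcome | exposed) = 1822/2861 = 0.63684
p₀ = P(outcome | unexposed) = 103/1485 = 0.06936
Overall risk P(Y=1) = π·p₁ + (1−π)·p₀ = 0.352×0.63684 + 0.648×0.06936 = 0.26911.
Under exogeneity, PAF = [P(Y=1) − p₀] / P(Y=1).
PAF = (0.26911 − 0.06936) / 0.26911 ≈ 0.7423

PAF ≈ 0.742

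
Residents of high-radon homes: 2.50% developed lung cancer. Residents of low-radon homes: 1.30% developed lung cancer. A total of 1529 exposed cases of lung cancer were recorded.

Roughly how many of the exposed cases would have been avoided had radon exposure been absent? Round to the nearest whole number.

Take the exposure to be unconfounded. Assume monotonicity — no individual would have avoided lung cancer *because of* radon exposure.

p₁ = 0.025, p₀ = 0.013.
PN = (p₁ − p₀)/p₁ = (0.025 − 0.013) / 0.025 ≈ 0.48000.
Attributable cases ≈ PN × (exposed cases) = 0.48000 × 1529 ≈ 733.92.

about 734 cases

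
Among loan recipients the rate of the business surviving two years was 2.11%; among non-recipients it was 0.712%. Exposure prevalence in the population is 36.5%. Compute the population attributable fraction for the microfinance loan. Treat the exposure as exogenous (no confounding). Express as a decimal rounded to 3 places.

p₁ = 0.0211, p₀ = 0.00712.
Overall risk P(Y=1) = π·p₁ + (1−π)·p₀ = 0.365×0.0211 + 0.635×0.00712 = 0.012223.
Under exogeneity, PAF = [P(Y=1) − p₀] / P(Y=1).
PAF = (0.012223 − 0.00712) / 0.012223 ≈ 0.4175

PAF ≈ 0.417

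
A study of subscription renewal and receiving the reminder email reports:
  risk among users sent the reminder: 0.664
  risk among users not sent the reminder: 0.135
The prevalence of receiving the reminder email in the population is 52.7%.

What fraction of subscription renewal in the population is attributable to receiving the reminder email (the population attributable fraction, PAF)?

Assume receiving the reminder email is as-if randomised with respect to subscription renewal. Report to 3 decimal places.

PAF ≈ 0.674

Let p₁ = 0.664, p₀ = 0.135.
Overall risk P(Y=1) = π·p₁ + (1−π)·p₀ = 0.527×0.664 + 0.473×0.135 = 0.41378.
Under exogeneity, PAF = [P(Y=1) − p₀] / P(Y=1).
PAF = (0.41378 − 0.135) / 0.41378 ≈ 0.6737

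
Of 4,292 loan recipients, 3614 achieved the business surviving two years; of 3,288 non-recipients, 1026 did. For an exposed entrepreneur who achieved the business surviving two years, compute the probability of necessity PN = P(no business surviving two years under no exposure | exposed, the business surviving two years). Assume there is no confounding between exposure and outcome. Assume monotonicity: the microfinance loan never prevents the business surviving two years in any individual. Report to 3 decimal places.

p₁ = P(outcome | exposed) = 3614/4292 = 0.84203
p₀ = P(outcome | unexposed) = 1026/3288 = 0.31204
Under exogeneity and monotonicity, PN = (p₁ − p₀) / p₁.
PN = (0.84203 − 0.31204) / 0.84203 = 0.52999 / 0.84203 ≈ 0.6294

PN ≈ 0.629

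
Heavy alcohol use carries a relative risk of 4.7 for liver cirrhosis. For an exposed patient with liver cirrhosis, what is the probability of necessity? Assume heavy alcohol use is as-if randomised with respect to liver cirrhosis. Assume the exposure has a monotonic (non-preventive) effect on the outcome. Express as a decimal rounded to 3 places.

PN ≈ 0.787

Under exogeneity and monotonicity, PN = (RR − 1) / RR = 1 − 1/RR.
PN = (4.7 − 1) / 4.7 = 3.7 / 4.7 ≈ 0.7872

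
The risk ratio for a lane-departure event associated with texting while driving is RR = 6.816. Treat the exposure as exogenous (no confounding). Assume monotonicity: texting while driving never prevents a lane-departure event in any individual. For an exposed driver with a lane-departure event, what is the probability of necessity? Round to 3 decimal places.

PN ≈ 0.853

Under exogeneity and monotonicity, PN = (RR − 1) / RR = 1 − 1/RR.
PN = (6.816 − 1) / 6.816 = 5.816 / 6.816 ≈ 0.8533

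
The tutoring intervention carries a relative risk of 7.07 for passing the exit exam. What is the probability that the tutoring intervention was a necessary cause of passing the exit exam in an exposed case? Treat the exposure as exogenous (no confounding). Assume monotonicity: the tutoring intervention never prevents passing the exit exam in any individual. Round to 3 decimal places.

Under exogeneity and monotonicity, PN = (RR − 1) / RR = 1 − 1/RR.
PN = (7.07 − 1) / 7.07 = 6.07 / 7.07 ≈ 0.8586

PN ≈ 0.859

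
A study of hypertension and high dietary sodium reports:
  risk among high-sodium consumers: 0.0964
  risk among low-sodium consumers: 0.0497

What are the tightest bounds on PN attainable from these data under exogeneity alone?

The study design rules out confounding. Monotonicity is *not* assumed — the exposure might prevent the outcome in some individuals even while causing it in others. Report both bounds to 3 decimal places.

0.484 ≤ PN ≤ 1.000

Let p₁ = 0.0964, p₀ = 0.0497.
Under exogeneity alone the bounds on PN are max{0,(p₁−p₀)/p₁} ≤ PN ≤ min{1,(1−p₀)/p₁}.
  lower = (p₁ − p₀)/p₁ = 0.0467 / 0.0964 ≈ 0.4844
  upper = min{1, (1 − p₀)/p₁} = 0.9503 / 0.0964 ≈ 9.8579 → capped at 1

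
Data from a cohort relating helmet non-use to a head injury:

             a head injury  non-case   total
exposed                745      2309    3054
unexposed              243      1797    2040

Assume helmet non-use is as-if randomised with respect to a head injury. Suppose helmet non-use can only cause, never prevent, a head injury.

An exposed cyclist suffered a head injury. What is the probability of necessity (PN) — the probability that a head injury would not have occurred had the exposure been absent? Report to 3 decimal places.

p₁ = P(outcome | exposed) = 745/3054 = 0.24394
p₀ = P(outcome | unexposed) = 243/2040 = 0.11912
Under exogeneity and monotonicity, PN = (p₁ − p₀) / p₁.
PN = (0.24394 − 0.11912) / 0.24394 = 0.12482 / 0.24394 ≈ 0.5117

PN ≈ 0.512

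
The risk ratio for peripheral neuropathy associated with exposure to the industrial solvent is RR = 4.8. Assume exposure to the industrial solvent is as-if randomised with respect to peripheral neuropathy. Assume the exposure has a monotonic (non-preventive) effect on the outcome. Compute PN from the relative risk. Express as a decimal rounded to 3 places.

Under exogeneity and monotonicity, PN = (RR − 1) / RR = 1 − 1/RR.
PN = (4.8 − 1) / 4.8 = 3.8 / 4.8 ≈ 0.7917

PN ≈ 0.792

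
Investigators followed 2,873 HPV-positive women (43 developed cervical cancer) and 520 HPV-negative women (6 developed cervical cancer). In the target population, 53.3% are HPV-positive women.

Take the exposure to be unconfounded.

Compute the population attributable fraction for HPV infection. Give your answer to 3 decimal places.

PAF ≈ 0.137

p₁ = P(outcome | exposed) = 43/2873 = 0.014967
p₀ = P(outcome | unexposed) = 6/520 = 0.011538
Overall risk P(Y=1) = π·p₁ + (1−π)·p₀ = 0.533×0.014967 + 0.467×0.011538 = 0.013366.
Under exogeneity, PAF = [P(Y=1) − p₀] / P(Y=1).
PAF = (0.013366 − 0.011538) / 0.013366 ≈ 0.1367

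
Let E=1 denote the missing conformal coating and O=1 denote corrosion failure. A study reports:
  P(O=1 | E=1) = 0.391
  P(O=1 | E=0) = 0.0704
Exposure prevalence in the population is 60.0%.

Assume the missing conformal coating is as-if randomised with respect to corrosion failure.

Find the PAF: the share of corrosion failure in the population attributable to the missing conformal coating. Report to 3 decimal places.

Let p₁ = 0.391, p₀ = 0.0704.
Overall risk P(Y=1) = π·p₁ + (1−π)·p₀ = 0.6×0.391 + 0.4×0.0704 = 0.26276.
Under exogeneity, PAF = [P(Y=1) − p₀] / P(Y=1).
PAF = (0.26276 − 0.0704) / 0.26276 ≈ 0.7321

PAF ≈ 0.732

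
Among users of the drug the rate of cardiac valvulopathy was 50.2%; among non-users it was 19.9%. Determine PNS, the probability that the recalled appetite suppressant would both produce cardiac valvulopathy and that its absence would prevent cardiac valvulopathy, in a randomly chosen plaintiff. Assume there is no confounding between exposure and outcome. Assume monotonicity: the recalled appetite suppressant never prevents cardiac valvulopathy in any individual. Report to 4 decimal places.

PNS ≈ 0.3030

p₁ = 0.502, p₀ = 0.199.
Under exogeneity and monotonicity, PNS = p₁ − p₀.
PNS = 0.502 − 0.199 = 0.303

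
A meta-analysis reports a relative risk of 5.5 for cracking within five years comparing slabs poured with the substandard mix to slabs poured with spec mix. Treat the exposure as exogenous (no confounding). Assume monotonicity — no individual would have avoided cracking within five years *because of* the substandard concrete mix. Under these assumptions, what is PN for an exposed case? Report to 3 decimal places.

PN ≈ 0.818

Under exogeneity and monotonicity, PN = (RR − 1) / RR = 1 − 1/RR.
PN = (5.5 − 1) / 5.5 = 4.5 / 5.5 ≈ 0.8182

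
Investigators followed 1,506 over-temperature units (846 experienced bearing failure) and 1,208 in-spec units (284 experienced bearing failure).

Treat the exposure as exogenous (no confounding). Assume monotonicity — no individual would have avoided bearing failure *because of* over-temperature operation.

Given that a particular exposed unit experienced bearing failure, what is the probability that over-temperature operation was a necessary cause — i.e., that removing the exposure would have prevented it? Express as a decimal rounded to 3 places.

p₁ = P(outcome | exposed) = 846/1506 = 0.56175
p₀ = P(outcome | unexposed) = 284/1208 = 0.2351
Under exogeneity and monotonicity, PN = (p₁ − p₀) / p₁.
PN = (0.56175 − 0.2351) / 0.56175 = 0.32665 / 0.56175 ≈ 0.5815

PN ≈ 0.581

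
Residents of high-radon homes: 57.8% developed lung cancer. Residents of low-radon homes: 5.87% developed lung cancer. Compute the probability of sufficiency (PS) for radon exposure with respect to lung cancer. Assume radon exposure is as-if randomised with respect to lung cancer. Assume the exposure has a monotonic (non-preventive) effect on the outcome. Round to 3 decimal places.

PS ≈ 0.552

p₁ = 0.578, p₀ = 0.0587.
Under exogeneity and monotonicity, PS = (p₁ − p₀) / (1 − p₀).
PS = (0.578 − 0.0587) / (1 − 0.0587) = 0.5193 / 0.9413 ≈ 0.5517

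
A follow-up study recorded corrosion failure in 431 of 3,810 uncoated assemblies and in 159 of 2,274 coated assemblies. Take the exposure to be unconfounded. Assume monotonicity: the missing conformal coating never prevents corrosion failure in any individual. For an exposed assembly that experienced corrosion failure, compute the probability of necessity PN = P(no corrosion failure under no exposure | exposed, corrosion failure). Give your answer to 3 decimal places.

p₁ = P(outcome | exposed) = 431/3810 = 0.11312
p₀ = P(outcome | unexposed) = 159/2274 = 0.069921
Under exogeneity and monotonicity, PN = (p₁ − p₀) / p₁.
PN = (0.11312 − 0.069921) / 0.11312 = 0.043203 / 0.11312 ≈ 0.3819

PN ≈ 0.382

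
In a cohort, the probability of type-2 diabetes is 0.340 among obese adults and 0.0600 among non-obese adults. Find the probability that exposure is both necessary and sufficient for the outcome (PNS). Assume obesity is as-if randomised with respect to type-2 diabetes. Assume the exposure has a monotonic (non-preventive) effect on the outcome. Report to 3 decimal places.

PNS ≈ 0.280

Let p₁ = 0.34, p₀ = 0.06.
Under exogeneity and monotonicity, PNS = p₁ − p₀.
PNS = 0.34 − 0.06 = 0.28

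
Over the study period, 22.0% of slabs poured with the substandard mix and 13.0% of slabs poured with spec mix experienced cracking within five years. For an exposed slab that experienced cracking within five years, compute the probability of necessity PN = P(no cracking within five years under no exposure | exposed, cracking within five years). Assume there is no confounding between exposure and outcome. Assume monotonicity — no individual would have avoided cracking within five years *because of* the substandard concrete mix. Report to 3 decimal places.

p₁ = 0.22, p₀ = 0.13.
Under exogeneity and monotonicity, PN = (p₁ − p₀) / p₁.
PN = (0.22 − 0.13) / 0.22 = 0.09 / 0.22 ≈ 0.4091

PN ≈ 0.409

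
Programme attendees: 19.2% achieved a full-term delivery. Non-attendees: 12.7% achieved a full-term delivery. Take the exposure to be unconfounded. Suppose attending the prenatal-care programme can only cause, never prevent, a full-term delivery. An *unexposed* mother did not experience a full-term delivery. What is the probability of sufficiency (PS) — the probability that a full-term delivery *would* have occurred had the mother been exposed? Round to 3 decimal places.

PS ≈ 0.074

p₁ = 0.192, p₀ = 0.127.
Under exogeneity and monotonicity, PS = (p₁ − p₀) / (1 − p₀).
PS = (0.192 − 0.127) / (1 − 0.127) = 0.065 / 0.873 ≈ 0.0745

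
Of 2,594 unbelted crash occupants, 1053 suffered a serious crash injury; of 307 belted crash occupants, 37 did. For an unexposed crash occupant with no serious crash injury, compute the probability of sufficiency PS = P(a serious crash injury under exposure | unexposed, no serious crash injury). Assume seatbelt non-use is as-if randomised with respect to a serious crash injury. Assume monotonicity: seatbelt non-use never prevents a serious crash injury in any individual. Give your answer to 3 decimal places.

p₁ = P(outcome | exposed) = 1053/2594 = 0.40594
p₀ = P(outcome | unexposed) = 37/307 = 0.12052
Under exogeneity and monotonicity, PS = (p₁ − p₀) / (1 − p₀).
PS = (0.40594 − 0.12052) / (1 − 0.12052) = 0.28542 / 0.87948 ≈ 0.3245

PS ≈ 0.325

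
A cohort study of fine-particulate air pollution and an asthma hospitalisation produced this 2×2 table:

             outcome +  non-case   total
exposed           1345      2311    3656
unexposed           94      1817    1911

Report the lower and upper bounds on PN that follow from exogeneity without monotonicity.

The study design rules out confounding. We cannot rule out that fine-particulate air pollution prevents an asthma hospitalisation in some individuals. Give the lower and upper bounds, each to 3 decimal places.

p₁ = P(outcome | exposed) = 1345/3656 = 0.36789
p₀ = P(outcome | unexposed) = 94/1911 = 0.049189
Under exogeneity alone the bounds on PN are max{0,(p₁−p₀)/p₁} ≤ PN ≤ min{1,(1−p₀)/p₁}.
  lower = (p₁ − p₀)/p₁ = 0.3187 / 0.36789 ≈ 0.8663
  upper = min{1, (1 − p₀)/p₁} = 0.95081 / 0.36789 ≈ 2.5845 → capped at 1

0.866 ≤ PN ≤ 1.000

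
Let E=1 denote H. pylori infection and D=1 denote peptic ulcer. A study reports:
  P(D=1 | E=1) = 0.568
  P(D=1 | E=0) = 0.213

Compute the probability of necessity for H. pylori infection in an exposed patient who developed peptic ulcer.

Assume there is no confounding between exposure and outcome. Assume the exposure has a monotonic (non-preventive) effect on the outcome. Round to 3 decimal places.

PN ≈ 0.625

Let p₁ = 0.568, p₀ = 0.213.
Under exogeneity and monotonicity, PN = (p₁ − p₀) / p₁.
PN = (0.568 − 0.213) / 0.568 = 0.355 / 0.568 ≈ 0.6250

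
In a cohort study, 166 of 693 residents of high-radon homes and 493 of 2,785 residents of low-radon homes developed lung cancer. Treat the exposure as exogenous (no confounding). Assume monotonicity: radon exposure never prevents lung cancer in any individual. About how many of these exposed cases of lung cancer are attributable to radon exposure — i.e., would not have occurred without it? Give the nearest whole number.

about 43 cases

p₁ = P(outcome | exposed) = 166/693 = 0.23954
p₀ = P(outcome | unexposed) = 493/2785 = 0.17702
PN = (p₁ − p₀)/p₁ = (0.23954 − 0.17702) / 0.23954 ≈ 0.26100.
Attributable cases ≈ PN × (exposed cases) = 0.26100 × 166 ≈ 43.33.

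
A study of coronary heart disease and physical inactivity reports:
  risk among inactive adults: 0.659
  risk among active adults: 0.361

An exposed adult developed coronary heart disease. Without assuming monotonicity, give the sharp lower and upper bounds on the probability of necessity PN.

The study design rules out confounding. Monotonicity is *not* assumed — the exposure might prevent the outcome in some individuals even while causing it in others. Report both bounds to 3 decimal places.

0.452 ≤ PN ≤ 0.970

Let p₁ = 0.659, p₀ = 0.361.
Under exogeneity alone the bounds on PN are max{0,(p₁−p₀)/p₁} ≤ PN ≤ min{1,(1−p₀)/p₁}.
  lower = (p₁ − p₀)/p₁ = 0.298 / 0.659 ≈ 0.4522
  upper = min{1, (1 − p₀)/p₁} = 0.639 / 0.659 ≈ 0.9697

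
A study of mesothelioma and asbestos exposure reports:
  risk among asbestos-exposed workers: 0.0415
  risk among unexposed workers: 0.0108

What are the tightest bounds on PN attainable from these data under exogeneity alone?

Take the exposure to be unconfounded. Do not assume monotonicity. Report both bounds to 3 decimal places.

0.740 ≤ PN ≤ 1.000

Let p₁ = 0.0415, p₀ = 0.0108.
Under exogeneity alone the bounds on PN are max{0,(p₁−p₀)/p₁} ≤ PN ≤ min{1,(1−p₀)/p₁}.
  lower = (p₁ − p₀)/p₁ = 0.0307 / 0.0415 ≈ 0.7398
  upper = min{1, (1 − p₀)/p₁} = 0.9892 / 0.0415 ≈ 23.8361 → capped at 1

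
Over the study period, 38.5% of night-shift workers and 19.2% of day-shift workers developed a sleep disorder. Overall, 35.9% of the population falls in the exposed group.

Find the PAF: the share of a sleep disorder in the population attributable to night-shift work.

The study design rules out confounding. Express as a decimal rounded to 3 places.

PAF ≈ 0.265

p₁ = 0.385, p₀ = 0.192.
Overall risk P(Y=1) = π·p₁ + (1−π)·p₀ = 0.359×0.385 + 0.641×0.192 = 0.26129.
Under exogeneity, PAF = [P(Y=1) − p₀] / P(Y=1).
PAF = (0.26129 − 0.192) / 0.26129 ≈ 0.2652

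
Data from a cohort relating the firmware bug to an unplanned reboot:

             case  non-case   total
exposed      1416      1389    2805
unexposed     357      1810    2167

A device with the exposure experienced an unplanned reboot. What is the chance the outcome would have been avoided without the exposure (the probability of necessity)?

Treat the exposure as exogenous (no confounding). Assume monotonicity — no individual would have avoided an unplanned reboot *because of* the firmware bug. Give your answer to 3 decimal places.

PN ≈ 0.674

p₁ = P(outcome | exposed) = 1416/2805 = 0.50481
p₀ = P(outcome | unexposed) = 357/2167 = 0.16474
Under exogeneity and monotonicity, PN = (p₁ − p₀)/p₁.
PN = (0.50481 − 0.16474) / 0.50481 ≈ 0.6737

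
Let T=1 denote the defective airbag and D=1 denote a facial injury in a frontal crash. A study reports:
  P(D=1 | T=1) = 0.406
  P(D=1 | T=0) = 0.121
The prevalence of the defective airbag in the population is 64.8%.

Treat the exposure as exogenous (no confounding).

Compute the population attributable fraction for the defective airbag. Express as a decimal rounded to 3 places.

PAF ≈ 0.604

Let p₁ = 0.406, p₀ = 0.121.
Overall risk P(Y=1) = π·p₁ + (1−π)·p₀ = 0.648×0.406 + 0.352×0.121 = 0.30568.
Under exogeneity, PAF = [P(Y=1) − p₀] / P(Y=1).
PAF = (0.30568 − 0.121) / 0.30568 ≈ 0.6042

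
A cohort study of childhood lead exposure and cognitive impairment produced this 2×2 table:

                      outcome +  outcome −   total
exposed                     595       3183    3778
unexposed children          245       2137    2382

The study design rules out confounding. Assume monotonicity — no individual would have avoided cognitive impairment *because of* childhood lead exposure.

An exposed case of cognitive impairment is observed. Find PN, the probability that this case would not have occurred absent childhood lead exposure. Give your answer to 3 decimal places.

PN ≈ 0.347

p₁ = P(outcome | exposed) = 595/3778 = 0.15749
p₀ = P(outcome | unexposed) = 245/2382 = 0.10285
Under exogeneity and monotonicity, PN = (p₁ − p₀)/p₁.
PN = (0.15749 − 0.10285) / 0.15749 ≈ 0.3469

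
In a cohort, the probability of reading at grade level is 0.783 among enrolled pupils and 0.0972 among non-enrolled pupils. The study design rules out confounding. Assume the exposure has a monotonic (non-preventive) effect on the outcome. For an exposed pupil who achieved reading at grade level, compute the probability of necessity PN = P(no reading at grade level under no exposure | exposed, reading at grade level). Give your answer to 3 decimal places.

PN ≈ 0.876

Let p₁ = 0.783, p₀ = 0.0972.
Under exogeneity and monotonicity, PN = (p₁ − p₀) / p₁.
PN = (0.783 − 0.0972) / 0.783 = 0.6858 / 0.783 ≈ 0.8759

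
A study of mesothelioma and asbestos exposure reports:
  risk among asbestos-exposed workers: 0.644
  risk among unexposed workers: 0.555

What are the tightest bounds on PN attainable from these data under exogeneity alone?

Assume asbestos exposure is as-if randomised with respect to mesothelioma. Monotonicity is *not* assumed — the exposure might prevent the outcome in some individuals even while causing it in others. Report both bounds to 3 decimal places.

0.138 ≤ PN ≤ 0.691

Let p₁ = 0.644, p₀ = 0.555.
Under exogeneity alone the bounds on PN are max{0,(p₁−p₀)/p₁} ≤ PN ≤ min{1,(1−p₀)/p₁}.
  lower = (p₁ − p₀)/p₁ = 0.089 / 0.644 ≈ 0.1382
  upper = min{1, (1 − p₀)/p₁} = 0.445 / 0.644 ≈ 0.6910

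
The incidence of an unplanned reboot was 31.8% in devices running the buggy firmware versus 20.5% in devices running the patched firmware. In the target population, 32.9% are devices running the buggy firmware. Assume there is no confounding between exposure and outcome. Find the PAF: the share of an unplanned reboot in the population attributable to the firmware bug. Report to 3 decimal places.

p₁ = 0.318, p₀ = 0.205.
Overall risk P(Y=1) = π·p₁ + (1−π)·p₀ = 0.329×0.318 + 0.671×0.205 = 0.24218.
Under exogeneity, PAF = [P(Y=1) − p₀] / P(Y=1).
PAF = (0.24218 − 0.205) / 0.24218 ≈ 0.1535

PAF ≈ 0.154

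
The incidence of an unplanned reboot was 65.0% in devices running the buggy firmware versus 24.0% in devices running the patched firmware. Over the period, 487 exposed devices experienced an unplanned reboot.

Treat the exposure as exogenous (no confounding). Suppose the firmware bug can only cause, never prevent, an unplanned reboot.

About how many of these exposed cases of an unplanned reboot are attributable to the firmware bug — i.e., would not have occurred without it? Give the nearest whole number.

p₁ = 0.65, p₀ = 0.24.
PN = (p₁ − p₀)/p₁ = (0.65 − 0.24) / 0.65 ≈ 0.63077.
Attributable cases ≈ PN × (exposed cases) = 0.63077 × 487 ≈ 307.18.

about 307 cases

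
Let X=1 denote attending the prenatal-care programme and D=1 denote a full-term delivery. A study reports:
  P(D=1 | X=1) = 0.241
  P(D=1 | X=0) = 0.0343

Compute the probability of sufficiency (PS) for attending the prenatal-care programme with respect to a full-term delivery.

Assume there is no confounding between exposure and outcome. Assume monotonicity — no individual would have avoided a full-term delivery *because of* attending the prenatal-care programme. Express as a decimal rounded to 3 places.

PS ≈ 0.214

Let p₁ = 0.241, p₀ = 0.0343.
Under exogeneity and monotonicity, PS = (p₁ − p₀) / (1 − p₀).
PS = (0.241 − 0.0343) / (1 − 0.0343) = 0.2067 / 0.9657 ≈ 0.2140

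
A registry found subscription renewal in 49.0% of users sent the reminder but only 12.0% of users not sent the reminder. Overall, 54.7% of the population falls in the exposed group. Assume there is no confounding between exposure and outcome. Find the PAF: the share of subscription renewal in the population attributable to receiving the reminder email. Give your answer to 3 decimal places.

PAF ≈ 0.628

p₁ = 0.49, p₀ = 0.12.
Overall risk P(Y=1) = π·p₁ + (1−π)·p₀ = 0.547×0.49 + 0.453×0.12 = 0.32239.
Under exogeneity, PAF = [P(Y=1) − p₀] / P(Y=1).
PAF = (0.32239 − 0.12) / 0.32239 ≈ 0.6278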